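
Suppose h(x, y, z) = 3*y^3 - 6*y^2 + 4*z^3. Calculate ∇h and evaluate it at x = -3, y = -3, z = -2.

∂h/∂x = 0
∂h/∂y = 9*y^2 - 12*y
∂h/∂z = 12*z^2
∇h = (0, 9*y^2 - 12*y, 12*z^2)
At (-3, -3, -2): (0, 117, 48).

(0, 117, 48)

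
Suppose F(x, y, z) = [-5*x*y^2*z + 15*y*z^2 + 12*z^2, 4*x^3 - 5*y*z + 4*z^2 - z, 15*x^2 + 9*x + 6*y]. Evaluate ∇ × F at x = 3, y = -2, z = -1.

(∇×F)₁ = ∂F₃/∂y − ∂F₂/∂z = 5*y - 8*z + 7
(∇×F)₂ = ∂F₁/∂z − ∂F₃/∂x = -5*x*y^2 - 30*x + 30*y*z + 24*z - 9
(∇×F)₃ = ∂F₂/∂x − ∂F₁/∂y = 12*x^2 + 10*x*y*z - 15*z^2
∇×F = (5*y - 8*z + 7, -5*x*y^2 - 30*x + 30*y*z + 24*z - 9, 12*x^2 + 10*x*y*z - 15*z^2)
At (3, -2, -1): (5, -123, 153).

(5, -123, 153)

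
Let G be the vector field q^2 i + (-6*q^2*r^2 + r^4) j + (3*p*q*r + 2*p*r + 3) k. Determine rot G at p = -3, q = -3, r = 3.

(∇×G)₁ = ∂G₃/∂q − ∂G₂/∂r = 3*p*r + 12*q^2*r - 4*r^3
(∇×G)₂ = ∂G₁/∂r − ∂G₃/∂p = -3*q*r - 2*r
(∇×G)₃ = ∂G₂/∂p − ∂G₁/∂q = -2*q
∇×G = (3*p*r + 12*q^2*r - 4*r^3, -3*q*r - 2*r, -2*q)
At (-3, -3, 3): (189, 21, 6).

(189, 21, 6)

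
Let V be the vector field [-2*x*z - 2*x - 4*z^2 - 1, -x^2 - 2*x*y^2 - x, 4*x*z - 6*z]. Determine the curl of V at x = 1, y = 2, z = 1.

(0, -14, -11)

(∇×V)₁ = ∂V₃/∂y − ∂V₂/∂z = 0
(∇×V)₂ = ∂V₁/∂z − ∂V₃/∂x = -2*x - 12*z
(∇×V)₃ = ∂V₂/∂x − ∂V₁/∂y = -2*x - 2*y^2 - 1
∇×V = (0, -2*x - 12*z, -2*x - 2*y^2 - 1)
At (1, 2, 1): (0, -14, -11).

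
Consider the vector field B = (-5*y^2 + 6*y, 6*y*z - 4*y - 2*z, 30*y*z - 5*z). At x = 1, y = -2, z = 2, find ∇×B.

(∇×B)₁ = ∂B₃/∂y − ∂B₂/∂z = -6*y + 30*z + 2
(∇×B)₂ = ∂B₁/∂z − ∂B₃/∂x = 0
(∇×B)₃ = ∂B₂/∂x − ∂B₁/∂y = 10*y - 6
∇×B = (-6*y + 30*z + 2, 0, 10*y - 6)
At (1, -2, 2): (74, 0, -26).

(74, 0, -26)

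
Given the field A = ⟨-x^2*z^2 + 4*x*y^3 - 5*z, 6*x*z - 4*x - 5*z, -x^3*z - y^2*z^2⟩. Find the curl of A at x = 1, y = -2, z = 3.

(35, -2, -34)

(∇×A)₁ = ∂A₃/∂y − ∂A₂/∂z = -6*x - 2*y*z^2 + 5
(∇×A)₂ = ∂A₁/∂z − ∂A₃/∂x = x^2*z - 5
(∇×A)₃ = ∂A₂/∂x − ∂A₁/∂y = -12*x*y^2 + 6*z - 4
∇×A = (-6*x - 2*y*z^2 + 5, x^2*z - 5, -12*x*y^2 + 6*z - 4)
At (1, -2, 3): (35, -2, -34).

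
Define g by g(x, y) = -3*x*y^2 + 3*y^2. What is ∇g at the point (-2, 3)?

(-27, 54)

∂g/∂x = -3*y^2
∂g/∂y = -6*x*y + 6*y
∇g = (-3*y^2, -6*x*y + 6*y)
At (-2, 3): (-27, 54).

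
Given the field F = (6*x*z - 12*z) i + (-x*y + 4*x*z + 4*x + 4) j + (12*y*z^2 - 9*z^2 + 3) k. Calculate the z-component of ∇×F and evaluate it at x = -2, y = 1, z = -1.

(∇×F)_3 = ∂F₂/∂x − ∂F₁/∂y
= -y + 4*z + 4 − (0)
= -y + 4*z + 4
At (-2, 1, -1): -1.

-1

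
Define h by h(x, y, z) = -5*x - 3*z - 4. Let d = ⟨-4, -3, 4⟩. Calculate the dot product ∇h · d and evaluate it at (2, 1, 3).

∂h/∂x = -5
∂h/∂y = 0
∂h/∂z = -3
∇h at (2, 1, 3) = (-5, 0, -3)
∇h · d = (-5)(-4) + (0)(-3) + (-3)(4) = 8

8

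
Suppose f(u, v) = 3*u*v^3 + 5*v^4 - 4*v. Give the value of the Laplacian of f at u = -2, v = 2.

∂²f/∂u² = 0
∂²f/∂v² = 6*v*(3*u + 10*v)
∇²f = 18*u*v + 60*v^2
At (-2, 2): 168.

168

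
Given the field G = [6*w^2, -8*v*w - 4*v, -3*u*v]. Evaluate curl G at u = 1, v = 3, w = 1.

(21, 21, 0)

(∇×G)₁ = ∂G₃/∂v − ∂G₂/∂w = -3*u + 8*v
(∇×G)₂ = ∂G₁/∂w − ∂G₃/∂u = 3*v + 12*w
(∇×G)₃ = ∂G₂/∂u − ∂G₁/∂v = 0
∇×G = (-3*u + 8*v, 3*v + 12*w, 0)
At (1, 3, 1): (21, 21, 0).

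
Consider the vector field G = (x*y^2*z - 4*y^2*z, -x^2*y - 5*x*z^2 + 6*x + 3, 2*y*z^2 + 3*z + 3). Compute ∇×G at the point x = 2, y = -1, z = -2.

(-32, -2, -2)

(∇×G)₁ = ∂G₃/∂y − ∂G₂/∂z = 10*x*z + 2*z^2
(∇×G)₂ = ∂G₁/∂z − ∂G₃/∂x = x*y^2 - 4*y^2
(∇×G)₃ = ∂G₂/∂x − ∂G₁/∂y = -2*x*y*z - 2*x*y + 8*y*z - 5*z^2 + 6
∇×G = (10*x*z + 2*z^2, x*y^2 - 4*y^2, -2*x*y*z - 2*x*y + 8*y*z - 5*z^2 + 6)
At (2, -1, -2): (-32, -2, -2).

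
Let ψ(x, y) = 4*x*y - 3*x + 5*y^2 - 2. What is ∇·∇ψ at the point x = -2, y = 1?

∂²ψ/∂x² = 0
∂²ψ/∂y² = 10
∇²ψ = 10
At (-2, 1): 10.

10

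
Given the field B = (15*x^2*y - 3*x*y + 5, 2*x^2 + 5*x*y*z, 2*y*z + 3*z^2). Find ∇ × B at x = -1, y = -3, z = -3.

(∇×B)₁ = ∂B₃/∂y − ∂B₂/∂z = -5*x*y + 2*z
(∇×B)₂ = ∂B₁/∂z − ∂B₃/∂x = 0
(∇×B)₃ = ∂B₂/∂x − ∂B₁/∂y = -15*x^2 + 7*x + 5*y*z
∇×B = (-5*x*y + 2*z, 0, -15*x^2 + 7*x + 5*y*z)
At (-1, -3, -3): (-21, 0, 23).

(-21, 0, 23)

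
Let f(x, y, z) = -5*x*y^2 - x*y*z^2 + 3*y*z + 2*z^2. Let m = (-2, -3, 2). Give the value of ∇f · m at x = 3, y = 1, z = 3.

166

∂f/∂x = -5*y^2 - y*z^2
∂f/∂y = -10*x*y - x*z^2 + 3*z
∂f/∂z = -2*x*y*z + 3*y + 4*z
∇f at (3, 1, 3) = (-14, -48, -3)
∇f · m = (-14)(-2) + (-48)(-3) + (-3)(2) = 166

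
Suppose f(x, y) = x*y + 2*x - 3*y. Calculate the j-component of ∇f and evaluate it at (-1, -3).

(∇f)_2 = ∂f/∂y = x - 3
At (-1, -3): -4.

-4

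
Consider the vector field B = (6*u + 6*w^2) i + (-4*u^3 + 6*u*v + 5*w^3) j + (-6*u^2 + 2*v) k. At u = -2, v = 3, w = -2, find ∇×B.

(∇×B)₁ = ∂B₃/∂v − ∂B₂/∂w = -15*w^2 + 2
(∇×B)₂ = ∂B₁/∂w − ∂B₃/∂u = 12*u + 12*w
(∇×B)₃ = ∂B₂/∂u − ∂B₁/∂v = -12*u^2 + 6*v
∇×B = (-15*w^2 + 2, 12*u + 12*w, -12*u^2 + 6*v)
At (-2, 3, -2): (-58, -48, -30).

(-58, -48, -30)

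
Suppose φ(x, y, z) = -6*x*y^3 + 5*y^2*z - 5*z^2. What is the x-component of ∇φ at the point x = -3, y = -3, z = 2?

162

(∇φ)_1 = ∂φ/∂x = -6*y^3
At (-3, -3, 2): 162.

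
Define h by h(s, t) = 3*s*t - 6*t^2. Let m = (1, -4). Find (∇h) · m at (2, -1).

-75

∂h/∂s = 3*t
∂h/∂t = 3*s - 12*t
∇h at (2, -1) = (-3, 18)
∇h · m = (-3)(1) + (18)(-4) = -75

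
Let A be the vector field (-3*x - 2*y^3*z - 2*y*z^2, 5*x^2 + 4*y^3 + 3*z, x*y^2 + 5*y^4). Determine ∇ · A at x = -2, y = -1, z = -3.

9

∂A₁/∂x = -3
∂A₂/∂y = 12*y^2
∂A₃/∂z = 0
∇·A = 12*y^2 - 3
At (-2, -1, -3): 9.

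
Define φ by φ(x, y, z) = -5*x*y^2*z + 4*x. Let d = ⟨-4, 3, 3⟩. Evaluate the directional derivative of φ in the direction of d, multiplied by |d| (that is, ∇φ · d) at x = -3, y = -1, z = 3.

∂φ/∂x = -5*y^2*z + 4
∂φ/∂y = -10*x*y*z
∂φ/∂z = -5*x*y^2
∇φ at (-3, -1, 3) = (-11, -90, 15)
∇φ · d = (-11)(-4) + (-90)(3) + (15)(3) = -181

-181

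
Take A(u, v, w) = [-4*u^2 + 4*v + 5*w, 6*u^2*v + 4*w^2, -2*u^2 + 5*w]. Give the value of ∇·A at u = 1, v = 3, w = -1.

∂A₁/∂u = -8*u
∂A₂/∂v = 6*u^2
∂A₃/∂w = 5
∇·A = 6*u^2 - 8*u + 5
At (1, 3, -1): 3.

3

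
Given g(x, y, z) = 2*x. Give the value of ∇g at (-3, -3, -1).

∂g/∂x = 2
∂g/∂y = 0
∂g/∂z = 0
∇g = (2, 0, 0)
At (-3, -3, -1): (2, 0, 0).

(2, 0, 0)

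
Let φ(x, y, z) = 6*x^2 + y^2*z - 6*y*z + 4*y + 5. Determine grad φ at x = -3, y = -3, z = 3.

∂φ/∂x = 12*x
∂φ/∂y = 2*y*z - 6*z + 4
∂φ/∂z = y^2 - 6*y
∇φ = (12*x, 2*y*z - 6*z + 4, y^2 - 6*y)
At (-3, -3, 3): (-36, -32, 27).

(-36, -32, 27)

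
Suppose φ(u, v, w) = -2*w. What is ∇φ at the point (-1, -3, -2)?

(0, 0, -2)

∂φ/∂u = 0
∂φ/∂v = 0
∂φ/∂w = -2
∇φ = (0, 0, -2)
At (-1, -3, -2): (0, 0, -2).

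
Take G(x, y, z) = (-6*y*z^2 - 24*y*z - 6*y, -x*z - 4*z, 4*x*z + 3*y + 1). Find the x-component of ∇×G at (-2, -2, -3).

(∇×G)_1 = ∂G₃/∂y − ∂G₂/∂z
= 3 − (-x - 4)
= x + 7
At (-2, -2, -3): 5.

5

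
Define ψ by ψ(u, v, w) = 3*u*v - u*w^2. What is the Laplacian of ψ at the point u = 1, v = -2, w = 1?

∂²ψ/∂u² = 0
∂²ψ/∂v² = 0
∂²ψ/∂w² = -2*u
∇²ψ = -2*u
At (1, -2, 1): -2.

-2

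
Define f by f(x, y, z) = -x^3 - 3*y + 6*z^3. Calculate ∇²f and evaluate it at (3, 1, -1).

-54

∂²f/∂x² = -6*x
∂²f/∂y² = 0
∂²f/∂z² = 36*z
∇²f = -6*x + 36*z
At (3, 1, -1): -54.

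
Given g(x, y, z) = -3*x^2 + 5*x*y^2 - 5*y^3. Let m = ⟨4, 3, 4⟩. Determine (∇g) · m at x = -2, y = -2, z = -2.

68

∂g/∂x = -6*x + 5*y^2
∂g/∂y = 10*x*y - 15*y^2
∂g/∂z = 0
∇g at (-2, -2, -2) = (32, -20, 0)
∇g · m = (32)(4) + (-20)(3) + (0)(4) = 68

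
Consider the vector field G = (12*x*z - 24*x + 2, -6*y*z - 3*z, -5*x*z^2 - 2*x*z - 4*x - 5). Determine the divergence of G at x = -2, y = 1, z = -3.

∂G₁/∂x = 12*z - 24
∂G₂/∂y = -6*z
∂G₃/∂z = -10*x*z - 2*x
∇·G = -10*x*z - 2*x + 6*z - 24
At (-2, 1, -3): -98.

-98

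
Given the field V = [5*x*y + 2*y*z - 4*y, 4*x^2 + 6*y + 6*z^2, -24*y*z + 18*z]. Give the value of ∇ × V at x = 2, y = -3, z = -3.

(108, -6, 16)

(∇×V)₁ = ∂V₃/∂y − ∂V₂/∂z = -36*z
(∇×V)₂ = ∂V₁/∂z − ∂V₃/∂x = 2*y
(∇×V)₃ = ∂V₂/∂x − ∂V₁/∂y = 3*x - 2*z + 4
∇×V = (-36*z, 2*y, 3*x - 2*z + 4)
At (2, -3, -3): (108, -6, 16).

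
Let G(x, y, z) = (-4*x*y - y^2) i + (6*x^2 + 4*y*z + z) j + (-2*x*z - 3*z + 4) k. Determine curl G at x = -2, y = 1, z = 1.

(∇×G)₁ = ∂G₃/∂y − ∂G₂/∂z = -4*y - 1
(∇×G)₂ = ∂G₁/∂z − ∂G₃/∂x = 2*z
(∇×G)₃ = ∂G₂/∂x − ∂G₁/∂y = 16*x + 2*y
∇×G = (-4*y - 1, 2*z, 16*x + 2*y)
At (-2, 1, 1): (-5, 2, -30).

(-5, 2, -30)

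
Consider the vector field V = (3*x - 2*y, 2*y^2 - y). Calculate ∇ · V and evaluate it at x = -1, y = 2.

∂V₁/∂x = 3
∂V₂/∂y = 4*y - 1
∇·V = 4*y + 2
At (-1, 2): 10.

10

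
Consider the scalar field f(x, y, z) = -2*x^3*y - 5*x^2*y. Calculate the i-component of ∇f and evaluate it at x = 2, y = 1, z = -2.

-44

(∇f)_1 = ∂f/∂x = -6*x^2*y - 10*x*y
At (2, 1, -2): -44.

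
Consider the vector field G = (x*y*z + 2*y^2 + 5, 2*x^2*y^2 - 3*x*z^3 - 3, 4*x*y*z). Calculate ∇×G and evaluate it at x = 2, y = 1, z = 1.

(∇×G)₁ = ∂G₃/∂y − ∂G₂/∂z = 9*x*z^2 + 4*x*z
(∇×G)₂ = ∂G₁/∂z − ∂G₃/∂x = x*y - 4*y*z
(∇×G)₃ = ∂G₂/∂x − ∂G₁/∂y = 4*x*y^2 - x*z - 4*y - 3*z^3
∇×G = (9*x*z^2 + 4*x*z, x*y - 4*y*z, 4*x*y^2 - x*z - 4*y - 3*z^3)
At (2, 1, 1): (26, -2, -1).

(26, -2, -1)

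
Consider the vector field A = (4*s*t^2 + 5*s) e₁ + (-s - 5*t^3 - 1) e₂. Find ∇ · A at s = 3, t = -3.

-94

∂A₁/∂s = 4*t^2 + 5
∂A₂/∂t = -15*t^2
∇·A = -11*t^2 + 5
At (3, -3): -94.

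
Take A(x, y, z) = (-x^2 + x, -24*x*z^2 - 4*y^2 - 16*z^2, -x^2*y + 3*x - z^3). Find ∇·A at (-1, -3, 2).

∂A₁/∂x = -2*x + 1
∂A₂/∂y = -8*y
∂A₃/∂z = -3*z^2
∇·A = -2*x - 8*y - 3*z^2 + 1
At (-1, -3, 2): 15.

15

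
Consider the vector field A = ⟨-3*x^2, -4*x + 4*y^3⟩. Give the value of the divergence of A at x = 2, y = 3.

96

∂A₁/∂x = -6*x
∂A₂/∂y = 12*y^2
∇·A = -6*x + 12*y^2
At (2, 3): 96.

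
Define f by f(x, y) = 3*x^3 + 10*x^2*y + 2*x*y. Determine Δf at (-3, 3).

∂²f/∂x² = 2*(9*x + 10*y)
∂²f/∂y² = 0
∇²f = 18*x + 20*y
At (-3, 3): 6.

6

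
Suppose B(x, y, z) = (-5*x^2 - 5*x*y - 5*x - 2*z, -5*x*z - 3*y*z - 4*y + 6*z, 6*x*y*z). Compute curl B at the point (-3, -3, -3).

(∇×B)₁ = ∂B₃/∂y − ∂B₂/∂z = 6*x*z + 5*x + 3*y - 6
(∇×B)₂ = ∂B₁/∂z − ∂B₃/∂x = -6*y*z - 2
(∇×B)₃ = ∂B₂/∂x − ∂B₁/∂y = 5*x - 5*z
∇×B = (6*x*z + 5*x + 3*y - 6, -6*y*z - 2, 5*x - 5*z)
At (-3, -3, -3): (24, -56, 0).

(24, -56, 0)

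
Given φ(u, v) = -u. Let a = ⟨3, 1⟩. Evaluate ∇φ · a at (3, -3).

∂φ/∂u = -1
∂φ/∂v = 0
∇φ at (3, -3) = (-1, 0)
∇φ · a = (-1)(3) + (0)(1) = -3

-3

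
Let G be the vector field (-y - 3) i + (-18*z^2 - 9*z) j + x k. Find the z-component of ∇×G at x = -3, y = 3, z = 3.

1

(∇×G)_3 = ∂G₂/∂x − ∂G₁/∂y
= 0 − (-1)
= 1
At (-3, 3, 3): 1.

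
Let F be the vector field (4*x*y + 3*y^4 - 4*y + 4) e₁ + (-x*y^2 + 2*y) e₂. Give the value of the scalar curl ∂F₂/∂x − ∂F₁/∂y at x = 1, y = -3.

315

∂F₂/∂x = -y^2
∂F₁/∂y = 4*x + 12*y^3 - 4
Scalar curl = -4*x - 12*y^3 - y^2 + 4
At (1, -3): 315.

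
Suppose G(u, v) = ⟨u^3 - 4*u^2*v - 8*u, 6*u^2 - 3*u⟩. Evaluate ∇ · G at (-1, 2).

11

∂G₁/∂u = 3*u^2 - 8*u*v - 8
∂G₂/∂v = 0
∇·G = 3*u^2 - 8*u*v - 8
At (-1, 2): 11.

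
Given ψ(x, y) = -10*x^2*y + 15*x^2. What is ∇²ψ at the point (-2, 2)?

∂²ψ/∂x² = 10*(-2*y + 3)
∂²ψ/∂y² = 0
∇²ψ = -20*y + 30
At (-2, 2): -10.

-10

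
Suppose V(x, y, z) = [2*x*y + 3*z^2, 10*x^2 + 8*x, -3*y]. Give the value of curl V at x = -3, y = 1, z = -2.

(∇×V)₁ = ∂V₃/∂y − ∂V₂/∂z = -3
(∇×V)₂ = ∂V₁/∂z − ∂V₃/∂x = 6*z
(∇×V)₃ = ∂V₂/∂x − ∂V₁/∂y = 18*x + 8
∇×V = (-3, 6*z, 18*x + 8)
At (-3, 1, -2): (-3, -12, -46).

(-3, -12, -46)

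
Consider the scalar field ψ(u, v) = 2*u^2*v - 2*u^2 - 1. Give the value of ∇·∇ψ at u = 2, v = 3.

∂²ψ/∂u² = 4*(v - 1)
∂²ψ/∂v² = 0
∇²ψ = 4*v - 4
At (2, 3): 8.

8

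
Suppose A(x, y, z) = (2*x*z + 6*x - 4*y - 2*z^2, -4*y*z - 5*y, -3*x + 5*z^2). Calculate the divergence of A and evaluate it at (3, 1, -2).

∂A₁/∂x = 2*z + 6
∂A₂/∂y = -4*z - 5
∂A₃/∂z = 10*z
∇·A = 8*z + 1
At (3, 1, -2): -15.

-15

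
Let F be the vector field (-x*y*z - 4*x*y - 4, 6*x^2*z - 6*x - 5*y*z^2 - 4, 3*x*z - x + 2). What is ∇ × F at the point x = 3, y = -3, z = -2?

(∇×F)₁ = ∂F₃/∂y − ∂F₂/∂z = -6*x^2 + 10*y*z
(∇×F)₂ = ∂F₁/∂z − ∂F₃/∂x = -x*y - 3*z + 1
(∇×F)₃ = ∂F₂/∂x − ∂F₁/∂y = 13*x*z + 4*x - 6
∇×F = (-6*x^2 + 10*y*z, -x*y - 3*z + 1, 13*x*z + 4*x - 6)
At (3, -3, -2): (6, 16, -72).

(6, 16, -72)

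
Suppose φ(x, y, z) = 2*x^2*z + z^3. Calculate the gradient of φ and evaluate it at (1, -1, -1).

∂φ/∂x = 4*x*z
∂φ/∂y = 0
∂φ/∂z = 2*x^2 + 3*z^2
∇φ = (4*x*z, 0, 2*x^2 + 3*z^2)
At (1, -1, -1): (-4, 0, 5).

(-4, 0, 5)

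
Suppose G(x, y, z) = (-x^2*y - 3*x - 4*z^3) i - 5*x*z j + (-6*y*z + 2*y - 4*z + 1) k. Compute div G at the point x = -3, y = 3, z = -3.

-7

∂G₁/∂x = -2*x*y - 3
∂G₂/∂y = 0
∂G₃/∂z = -6*y - 4
∇·G = -2*x*y - 6*y - 7
At (-3, 3, -3): -7.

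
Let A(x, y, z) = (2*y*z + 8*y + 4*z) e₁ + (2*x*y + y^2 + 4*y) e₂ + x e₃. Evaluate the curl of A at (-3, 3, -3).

(0, 9, 4)

(∇×A)₁ = ∂A₃/∂y − ∂A₂/∂z = 0
(∇×A)₂ = ∂A₁/∂z − ∂A₃/∂x = 2*y + 3
(∇×A)₃ = ∂A₂/∂x − ∂A₁/∂y = 2*y - 2*z - 8
∇×A = (0, 2*y + 3, 2*y - 2*z - 8)
At (-3, 3, -3): (0, 9, 4).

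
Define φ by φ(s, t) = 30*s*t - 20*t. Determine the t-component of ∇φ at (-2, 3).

(∇φ)_2 = ∂φ/∂t = 30*s - 20
At (-2, 3): -80.

-80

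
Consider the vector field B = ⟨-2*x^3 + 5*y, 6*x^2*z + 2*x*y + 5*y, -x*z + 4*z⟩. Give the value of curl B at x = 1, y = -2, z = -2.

(∇×B)₁ = ∂B₃/∂y − ∂B₂/∂z = -6*x^2
(∇×B)₂ = ∂B₁/∂z − ∂B₃/∂x = z
(∇×B)₃ = ∂B₂/∂x − ∂B₁/∂y = 12*x*z + 2*y - 5
∇×B = (-6*x^2, z, 12*x*z + 2*y - 5)
At (1, -2, -2): (-6, -2, -33).

(-6, -2, -33)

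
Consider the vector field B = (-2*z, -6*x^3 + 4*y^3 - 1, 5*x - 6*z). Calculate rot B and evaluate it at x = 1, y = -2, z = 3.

(0, -7, -18)

(∇×B)₁ = ∂B₃/∂y − ∂B₂/∂z = 0
(∇×B)₂ = ∂B₁/∂z − ∂B₃/∂x = -7
(∇×B)₃ = ∂B₂/∂x − ∂B₁/∂y = -18*x^2
∇×B = (0, -7, -18*x^2)
At (1, -2, 3): (0, -7, -18).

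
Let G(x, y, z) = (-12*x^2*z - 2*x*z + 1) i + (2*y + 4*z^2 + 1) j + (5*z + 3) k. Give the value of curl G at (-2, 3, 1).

(-8, -44, 0)

(∇×G)₁ = ∂G₃/∂y − ∂G₂/∂z = -8*z
(∇×G)₂ = ∂G₁/∂z − ∂G₃/∂x = -12*x^2 - 2*x
(∇×G)₃ = ∂G₂/∂x − ∂G₁/∂y = 0
∇×G = (-8*z, -12*x^2 - 2*x, 0)
At (-2, 3, 1): (-8, -44, 0).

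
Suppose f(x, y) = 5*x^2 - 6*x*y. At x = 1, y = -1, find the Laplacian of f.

∂²f/∂x² = 10
∂²f/∂y² = 0
∇²f = 10
At (1, -1): 10.

10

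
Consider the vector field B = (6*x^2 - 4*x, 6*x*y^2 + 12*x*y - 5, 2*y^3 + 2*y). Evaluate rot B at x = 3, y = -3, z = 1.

(56, 0, 18)

(∇×B)₁ = ∂B₃/∂y − ∂B₂/∂z = 6*y^2 + 2
(∇×B)₂ = ∂B₁/∂z − ∂B₃/∂x = 0
(∇×B)₃ = ∂B₂/∂x − ∂B₁/∂y = 6*y^2 + 12*y
∇×B = (6*y^2 + 2, 0, 6*y^2 + 12*y)
At (3, -3, 1): (56, 0, 18).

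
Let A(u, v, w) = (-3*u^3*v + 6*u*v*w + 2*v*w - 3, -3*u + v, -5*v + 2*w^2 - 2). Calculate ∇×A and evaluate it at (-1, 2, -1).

(-5, -8, -10)

(∇×A)₁ = ∂A₃/∂v − ∂A₂/∂w = -5
(∇×A)₂ = ∂A₁/∂w − ∂A₃/∂u = 6*u*v + 2*v
(∇×A)₃ = ∂A₂/∂u − ∂A₁/∂v = 3*u^3 - 6*u*w - 2*w - 3
∇×A = (-5, 6*u*v + 2*v, 3*u^3 - 6*u*w - 2*w - 3)
At (-1, 2, -1): (-5, -8, -10).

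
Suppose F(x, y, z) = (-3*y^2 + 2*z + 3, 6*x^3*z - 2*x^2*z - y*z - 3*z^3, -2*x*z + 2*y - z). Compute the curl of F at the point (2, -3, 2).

(-5, 6, 110)

(∇×F)₁ = ∂F₃/∂y − ∂F₂/∂z = -6*x^3 + 2*x^2 + y + 9*z^2 + 2
(∇×F)₂ = ∂F₁/∂z − ∂F₃/∂x = 2*z + 2
(∇×F)₃ = ∂F₂/∂x − ∂F₁/∂y = 18*x^2*z - 4*x*z + 6*y
∇×F = (-6*x^3 + 2*x^2 + y + 9*z^2 + 2, 2*z + 2, 18*x^2*z - 4*x*z + 6*y)
At (2, -3, 2): (-5, 6, 110).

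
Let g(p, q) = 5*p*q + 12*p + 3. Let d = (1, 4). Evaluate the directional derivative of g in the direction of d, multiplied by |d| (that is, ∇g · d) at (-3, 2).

-38

∂g/∂p = 5*q + 12
∂g/∂q = 5*p
∇g at (-3, 2) = (22, -15)
∇g · d = (22)(1) + (-15)(4) = -38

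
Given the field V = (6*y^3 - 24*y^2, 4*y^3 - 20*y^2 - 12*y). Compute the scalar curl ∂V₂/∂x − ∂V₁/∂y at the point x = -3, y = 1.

30

∂V₂/∂x = 0
∂V₁/∂y = 18*y^2 - 48*y
Scalar curl = -18*y^2 + 48*y
At (-3, 1): 30.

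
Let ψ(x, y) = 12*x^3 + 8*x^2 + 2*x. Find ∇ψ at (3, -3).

(374, 0)

∂ψ/∂x = 36*x^2 + 16*x + 2
∂ψ/∂y = 0
∇ψ = (36*x^2 + 16*x + 2, 0)
At (3, -3): (374, 0).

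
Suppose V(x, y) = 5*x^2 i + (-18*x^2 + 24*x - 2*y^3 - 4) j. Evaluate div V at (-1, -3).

∂V₁/∂x = 10*x
∂V₂/∂y = -6*y^2
∇·V = 10*x - 6*y^2
At (-1, -3): -64.

-64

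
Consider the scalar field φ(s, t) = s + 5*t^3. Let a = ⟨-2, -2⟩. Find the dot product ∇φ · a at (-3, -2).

∂φ/∂s = 1
∂φ/∂t = 15*t^2
∇φ at (-3, -2) = (1, 60)
∇φ · a = (1)(-2) + (60)(-2) = -122

-122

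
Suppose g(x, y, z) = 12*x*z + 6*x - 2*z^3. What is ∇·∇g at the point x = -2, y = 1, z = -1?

∂²g/∂x² = 0
∂²g/∂y² = 0
∂²g/∂z² = -12*z
∇²g = -12*z
At (-2, 1, -1): 12.

12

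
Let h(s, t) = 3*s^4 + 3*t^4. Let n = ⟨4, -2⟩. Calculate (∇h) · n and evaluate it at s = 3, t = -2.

∂h/∂s = 12*s^3
∂h/∂t = 12*t^3
∇h at (3, -2) = (324, -96)
∇h · n = (324)(4) + (-96)(-2) = 1488

1488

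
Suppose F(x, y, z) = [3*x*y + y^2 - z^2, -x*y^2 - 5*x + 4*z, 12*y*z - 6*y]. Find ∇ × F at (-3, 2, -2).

(∇×F)₁ = ∂F₃/∂y − ∂F₂/∂z = 12*z - 10
(∇×F)₂ = ∂F₁/∂z − ∂F₃/∂x = -2*z
(∇×F)₃ = ∂F₂/∂x − ∂F₁/∂y = -3*x - y^2 - 2*y - 5
∇×F = (12*z - 10, -2*z, -3*x - y^2 - 2*y - 5)
At (-3, 2, -2): (-34, 4, -4).

(-34, 4, -4)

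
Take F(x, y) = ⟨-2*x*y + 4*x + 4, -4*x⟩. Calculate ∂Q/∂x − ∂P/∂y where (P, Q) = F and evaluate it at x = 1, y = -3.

∂F₂/∂x = -4
∂F₁/∂y = -2*x
Scalar curl = 2*x - 4
At (1, -3): -2.

-2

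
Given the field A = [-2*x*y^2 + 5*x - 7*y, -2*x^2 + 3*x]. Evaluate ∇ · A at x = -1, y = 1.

3

∂A₁/∂x = -2*y^2 + 5
∂A₂/∂y = 0
∇·A = -2*y^2 + 5
At (-1, 1): 3.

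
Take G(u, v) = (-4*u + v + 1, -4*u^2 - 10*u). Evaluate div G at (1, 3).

∂G₁/∂u = -4
∂G₂/∂v = 0
∇·G = -4
At (1, 3): -4.

-4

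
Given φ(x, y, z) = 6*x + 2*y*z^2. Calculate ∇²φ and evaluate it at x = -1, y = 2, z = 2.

8

∂²φ/∂x² = 0
∂²φ/∂y² = 0
∂²φ/∂z² = 4*y
∇²φ = 4*y
At (-1, 2, 2): 8.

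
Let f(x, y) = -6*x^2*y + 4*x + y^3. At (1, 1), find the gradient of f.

(-8, -3)

∂f/∂x = -12*x*y + 4
∂f/∂y = -6*x^2 + 3*y^2
∇f = (-12*x*y + 4, -6*x^2 + 3*y^2)
At (1, 1): (-8, -3).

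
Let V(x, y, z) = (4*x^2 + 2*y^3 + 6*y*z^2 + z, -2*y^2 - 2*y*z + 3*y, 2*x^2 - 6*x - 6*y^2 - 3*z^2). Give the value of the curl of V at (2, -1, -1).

(∇×V)₁ = ∂V₃/∂y − ∂V₂/∂z = -10*y
(∇×V)₂ = ∂V₁/∂z − ∂V₃/∂x = -4*x + 12*y*z + 7
(∇×V)₃ = ∂V₂/∂x − ∂V₁/∂y = -6*y^2 - 6*z^2
∇×V = (-10*y, -4*x + 12*y*z + 7, -6*y^2 - 6*z^2)
At (2, -1, -1): (10, 11, -12).

(10, 11, -12)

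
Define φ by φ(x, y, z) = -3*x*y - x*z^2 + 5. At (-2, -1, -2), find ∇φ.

(-1, 6, -8)

∂φ/∂x = -3*y - z^2
∂φ/∂y = -3*x
∂φ/∂z = -2*x*z
∇φ = (-3*y - z^2, -3*x, -2*x*z)
At (-2, -1, -2): (-1, 6, -8).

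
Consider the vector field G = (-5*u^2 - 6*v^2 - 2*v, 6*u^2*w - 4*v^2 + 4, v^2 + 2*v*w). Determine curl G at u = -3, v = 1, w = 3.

(∇×G)₁ = ∂G₃/∂v − ∂G₂/∂w = -6*u^2 + 2*v + 2*w
(∇×G)₂ = ∂G₁/∂w − ∂G₃/∂u = 0
(∇×G)₃ = ∂G₂/∂u − ∂G₁/∂v = 12*u*w + 12*v + 2
∇×G = (-6*u^2 + 2*v + 2*w, 0, 12*u*w + 12*v + 2)
At (-3, 1, 3): (-46, 0, -94).

(-46, 0, -94)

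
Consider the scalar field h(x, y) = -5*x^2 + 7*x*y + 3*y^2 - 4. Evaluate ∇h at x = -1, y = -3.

∂h/∂x = -10*x + 7*y
∂h/∂y = 7*x + 6*y
∇h = (-10*x + 7*y, 7*x + 6*y)
At (-1, -3): (-11, -25).

(-11, -25)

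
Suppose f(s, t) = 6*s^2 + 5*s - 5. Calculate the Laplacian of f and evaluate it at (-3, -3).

12

∂²f/∂s² = 12
∂²f/∂t² = 0
∇²f = 12
At (-3, -3): 12.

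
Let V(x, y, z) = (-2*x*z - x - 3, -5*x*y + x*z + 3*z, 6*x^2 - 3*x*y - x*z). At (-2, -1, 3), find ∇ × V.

(5, 28, 8)

(∇×V)₁ = ∂V₃/∂y − ∂V₂/∂z = -4*x - 3
(∇×V)₂ = ∂V₁/∂z − ∂V₃/∂x = -14*x + 3*y + z
(∇×V)₃ = ∂V₂/∂x − ∂V₁/∂y = -5*y + z
∇×V = (-4*x - 3, -14*x + 3*y + z, -5*y + z)
At (-2, -1, 3): (5, 28, 8).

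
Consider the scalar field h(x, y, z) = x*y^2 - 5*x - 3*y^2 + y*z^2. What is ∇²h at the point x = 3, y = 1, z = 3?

∂²h/∂x² = 0
∂²h/∂y² = 2*(x - 3)
∂²h/∂z² = 2*y
∇²h = 2*x + 2*y - 6
At (3, 1, 3): 2.

2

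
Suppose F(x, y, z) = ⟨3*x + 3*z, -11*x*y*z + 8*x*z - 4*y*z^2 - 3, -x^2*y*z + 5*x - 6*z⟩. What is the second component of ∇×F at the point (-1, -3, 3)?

16

(∇×F)_2 = ∂F₁/∂z − ∂F₃/∂x
= 3 − (-2*x*y*z + 5)
= 2*x*y*z - 2
At (-1, -3, 3): 16.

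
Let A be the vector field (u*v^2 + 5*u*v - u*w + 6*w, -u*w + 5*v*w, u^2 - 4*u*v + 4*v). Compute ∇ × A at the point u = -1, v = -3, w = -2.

(∇×A)₁ = ∂A₃/∂v − ∂A₂/∂w = -3*u - 5*v + 4
(∇×A)₂ = ∂A₁/∂w − ∂A₃/∂u = -3*u + 4*v + 6
(∇×A)₃ = ∂A₂/∂u − ∂A₁/∂v = -2*u*v - 5*u - w
∇×A = (-3*u - 5*v + 4, -3*u + 4*v + 6, -2*u*v - 5*u - w)
At (-1, -3, -2): (22, -3, 1).

(22, -3, 1)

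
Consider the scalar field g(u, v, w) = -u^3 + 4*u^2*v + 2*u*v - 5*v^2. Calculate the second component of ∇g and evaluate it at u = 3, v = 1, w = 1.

32

(∇g)_2 = ∂g/∂v = 4*u^2 + 2*u - 10*v
At (3, 1, 1): 32.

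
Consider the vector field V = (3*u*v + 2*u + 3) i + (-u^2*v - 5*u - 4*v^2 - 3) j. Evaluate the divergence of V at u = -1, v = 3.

-14

∂V₁/∂u = 3*v + 2
∂V₂/∂v = -u^2 - 8*v
∇·V = -u^2 - 5*v + 2
At (-1, 3): -14.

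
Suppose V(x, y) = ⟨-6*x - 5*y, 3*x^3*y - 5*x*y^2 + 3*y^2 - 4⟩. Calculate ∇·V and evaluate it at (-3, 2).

-15

∂V₁/∂x = -6
∂V₂/∂y = 3*x^3 - 10*x*y + 6*y
∇·V = 3*x^3 - 10*x*y + 6*y - 6
At (-3, 2): -15.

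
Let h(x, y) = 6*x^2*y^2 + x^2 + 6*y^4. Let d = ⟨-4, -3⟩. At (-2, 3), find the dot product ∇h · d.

∂h/∂x = 12*x*y^2 + 2*x
∂h/∂y = 12*x^2*y + 24*y^3
∇h at (-2, 3) = (-220, 792)
∇h · d = (-220)(-4) + (792)(-3) = -1496

-1496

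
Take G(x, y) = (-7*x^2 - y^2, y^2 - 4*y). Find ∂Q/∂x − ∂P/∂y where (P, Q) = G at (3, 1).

∂G₂/∂x = 0
∂G₁/∂y = -2*y
Scalar curl = 2*y
At (3, 1): 2.

2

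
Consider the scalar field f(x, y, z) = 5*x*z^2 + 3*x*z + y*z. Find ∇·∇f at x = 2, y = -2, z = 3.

∂²f/∂x² = 0
∂²f/∂y² = 0
∂²f/∂z² = 10*x
∇²f = 10*x
At (2, -2, 3): 20.

20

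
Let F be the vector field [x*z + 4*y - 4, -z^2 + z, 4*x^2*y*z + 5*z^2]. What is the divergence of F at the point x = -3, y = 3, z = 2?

130

∂F₁/∂x = z
∂F₂/∂y = 0
∂F₃/∂z = 4*x^2*y + 10*z
∇·F = 4*x^2*y + 11*z
At (-3, 3, 2): 130.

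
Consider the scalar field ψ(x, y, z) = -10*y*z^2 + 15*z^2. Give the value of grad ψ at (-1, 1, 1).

(0, -10, 10)

∂ψ/∂x = 0
∂ψ/∂y = -10*z^2
∂ψ/∂z = -20*y*z + 30*z
∇ψ = (0, -10*z^2, -20*y*z + 30*z)
At (-1, 1, 1): (0, -10, 10).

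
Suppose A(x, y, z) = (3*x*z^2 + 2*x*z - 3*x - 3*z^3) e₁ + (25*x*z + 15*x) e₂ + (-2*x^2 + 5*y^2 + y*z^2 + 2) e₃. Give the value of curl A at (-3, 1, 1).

(∇×A)₁ = ∂A₃/∂y − ∂A₂/∂z = -25*x + 10*y + z^2
(∇×A)₂ = ∂A₁/∂z − ∂A₃/∂x = 6*x*z + 6*x - 9*z^2
(∇×A)₃ = ∂A₂/∂x − ∂A₁/∂y = 25*z + 15
∇×A = (-25*x + 10*y + z^2, 6*x*z + 6*x - 9*z^2, 25*z + 15)
At (-3, 1, 1): (86, -45, 40).

(86, -45, 40)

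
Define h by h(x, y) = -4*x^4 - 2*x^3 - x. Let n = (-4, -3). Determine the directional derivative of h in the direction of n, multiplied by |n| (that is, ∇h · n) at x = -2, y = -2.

∂h/∂x = -16*x^3 - 6*x^2 - 1
∂h/∂y = 0
∇h at (-2, -2) = (103, 0)
∇h · n = (103)(-4) + (0)(-3) = -412

-412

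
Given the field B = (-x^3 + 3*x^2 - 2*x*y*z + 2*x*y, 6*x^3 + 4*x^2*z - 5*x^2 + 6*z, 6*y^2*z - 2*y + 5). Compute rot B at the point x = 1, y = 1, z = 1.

(∇×B)₁ = ∂B₃/∂y − ∂B₂/∂z = -4*x^2 + 12*y*z - 8
(∇×B)₂ = ∂B₁/∂z − ∂B₃/∂x = -2*x*y
(∇×B)₃ = ∂B₂/∂x − ∂B₁/∂y = 18*x^2 + 10*x*z - 12*x
∇×B = (-4*x^2 + 12*y*z - 8, -2*x*y, 18*x^2 + 10*x*z - 12*x)
At (1, 1, 1): (0, -2, 16).

(0, -2, 16)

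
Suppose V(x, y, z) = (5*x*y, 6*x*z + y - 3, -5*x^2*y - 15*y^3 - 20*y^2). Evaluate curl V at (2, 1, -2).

(∇×V)₁ = ∂V₃/∂y − ∂V₂/∂z = -5*x^2 - 6*x - 45*y^2 - 40*y
(∇×V)₂ = ∂V₁/∂z − ∂V₃/∂x = 10*x*y
(∇×V)₃ = ∂V₂/∂x − ∂V₁/∂y = -5*x + 6*z
∇×V = (-5*x^2 - 6*x - 45*y^2 - 40*y, 10*x*y, -5*x + 6*z)
At (2, 1, -2): (-117, 20, -22).

(-117, 20, -22)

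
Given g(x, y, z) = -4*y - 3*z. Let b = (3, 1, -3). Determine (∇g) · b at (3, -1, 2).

5

∂g/∂x = 0
∂g/∂y = -4
∂g/∂z = -3
∇g at (3, -1, 2) = (0, -4, -3)
∇g · b = (0)(3) + (-4)(1) + (-3)(-3) = 5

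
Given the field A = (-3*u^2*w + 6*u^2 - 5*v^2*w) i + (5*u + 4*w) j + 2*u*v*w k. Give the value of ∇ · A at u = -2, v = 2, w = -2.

-56

∂A₁/∂u = -6*u*w + 12*u
∂A₂/∂v = 0
∂A₃/∂w = 2*u*v
∇·A = 2*u*v - 6*u*w + 12*u
At (-2, 2, -2): -56.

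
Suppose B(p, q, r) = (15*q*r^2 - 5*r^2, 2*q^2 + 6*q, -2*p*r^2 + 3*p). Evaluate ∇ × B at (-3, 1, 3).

(∇×B)₁ = ∂B₃/∂q − ∂B₂/∂r = 0
(∇×B)₂ = ∂B₁/∂r − ∂B₃/∂p = 30*q*r + 2*r^2 - 10*r - 3
(∇×B)₃ = ∂B₂/∂p − ∂B₁/∂q = -15*r^2
∇×B = (0, 30*q*r + 2*r^2 - 10*r - 3, -15*r^2)
At (-3, 1, 3): (0, 75, -135).

(0, 75, -135)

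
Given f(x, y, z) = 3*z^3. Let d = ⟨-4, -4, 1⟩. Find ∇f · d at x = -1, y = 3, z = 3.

81

∂f/∂x = 0
∂f/∂y = 0
∂f/∂z = 9*z^2
∇f at (-1, 3, 3) = (0, 0, 81)
∇f · d = (0)(-4) + (0)(-4) + (81)(1) = 81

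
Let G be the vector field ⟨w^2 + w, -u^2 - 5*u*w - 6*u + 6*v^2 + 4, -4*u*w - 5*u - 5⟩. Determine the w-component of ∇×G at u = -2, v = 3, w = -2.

8

(∇×G)_3 = ∂G₂/∂u − ∂G₁/∂v
= -2*u - 5*w - 6 − (0)
= -2*u - 5*w - 6
At (-2, 3, -2): 8.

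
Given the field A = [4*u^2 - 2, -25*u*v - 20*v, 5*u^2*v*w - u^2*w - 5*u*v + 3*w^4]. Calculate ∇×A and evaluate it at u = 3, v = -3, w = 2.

(75, 177, 75)

(∇×A)₁ = ∂A₃/∂v − ∂A₂/∂w = 5*u^2*w - 5*u
(∇×A)₂ = ∂A₁/∂w − ∂A₃/∂u = -10*u*v*w + 2*u*w + 5*v
(∇×A)₃ = ∂A₂/∂u − ∂A₁/∂v = -25*v
∇×A = (5*u^2*w - 5*u, -10*u*v*w + 2*u*w + 5*v, -25*v)
At (3, -3, 2): (75, 177, 75).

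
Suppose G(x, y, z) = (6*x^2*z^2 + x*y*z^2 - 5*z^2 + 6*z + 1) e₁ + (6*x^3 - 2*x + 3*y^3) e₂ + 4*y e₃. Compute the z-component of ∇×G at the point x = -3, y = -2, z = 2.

172

(∇×G)_3 = ∂G₂/∂x − ∂G₁/∂y
= 18*x^2 - 2 − (x*z^2)
= 18*x^2 - x*z^2 - 2
At (-3, -2, 2): 172.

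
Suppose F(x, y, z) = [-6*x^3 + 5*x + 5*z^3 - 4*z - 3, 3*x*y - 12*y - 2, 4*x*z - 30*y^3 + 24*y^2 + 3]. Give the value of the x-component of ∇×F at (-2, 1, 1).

(∇×F)_1 = ∂F₃/∂y − ∂F₂/∂z
= -90*y^2 + 48*y − (0)
= -90*y^2 + 48*y
At (-2, 1, 1): -42.

-42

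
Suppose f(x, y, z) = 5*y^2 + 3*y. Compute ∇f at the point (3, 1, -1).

∂f/∂x = 0
∂f/∂y = 10*y + 3
∂f/∂z = 0
∇f = (0, 10*y + 3, 0)
At (3, 1, -1): (0, 13, 0).

(0, 13, 0)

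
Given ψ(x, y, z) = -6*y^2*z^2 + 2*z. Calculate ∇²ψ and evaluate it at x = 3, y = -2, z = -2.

∂²ψ/∂x² = 0
∂²ψ/∂y² = -12*z^2
∂²ψ/∂z² = -12*y^2
∇²ψ = -12*y^2 - 12*z^2
At (3, -2, -2): -96.

-96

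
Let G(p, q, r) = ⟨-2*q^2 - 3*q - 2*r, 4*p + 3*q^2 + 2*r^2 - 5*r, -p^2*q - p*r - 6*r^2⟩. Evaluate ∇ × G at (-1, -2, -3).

(16, -1, -1)

(∇×G)₁ = ∂G₃/∂q − ∂G₂/∂r = -p^2 - 4*r + 5
(∇×G)₂ = ∂G₁/∂r − ∂G₃/∂p = 2*p*q + r - 2
(∇×G)₃ = ∂G₂/∂p − ∂G₁/∂q = 4*q + 7
∇×G = (-p^2 - 4*r + 5, 2*p*q + r - 2, 4*q + 7)
At (-1, -2, -3): (16, -1, -1).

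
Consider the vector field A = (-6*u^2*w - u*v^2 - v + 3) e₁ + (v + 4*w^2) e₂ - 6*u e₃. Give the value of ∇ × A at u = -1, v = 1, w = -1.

(∇×A)₁ = ∂A₃/∂v − ∂A₂/∂w = -8*w
(∇×A)₂ = ∂A₁/∂w − ∂A₃/∂u = -6*u^2 + 6
(∇×A)₃ = ∂A₂/∂u − ∂A₁/∂v = 2*u*v + 1
∇×A = (-8*w, -6*u^2 + 6, 2*u*v + 1)
At (-1, 1, -1): (8, 0, -1).

(8, 0, -1)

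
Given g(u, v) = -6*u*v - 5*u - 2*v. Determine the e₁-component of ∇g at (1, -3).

13

(∇g)_1 = ∂g/∂u = -6*v - 5
At (1, -3): 13.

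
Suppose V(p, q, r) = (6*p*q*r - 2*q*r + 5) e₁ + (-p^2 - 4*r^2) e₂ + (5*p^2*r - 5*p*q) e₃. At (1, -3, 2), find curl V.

(11, -47, -10)

(∇×V)₁ = ∂V₃/∂q − ∂V₂/∂r = -5*p + 8*r
(∇×V)₂ = ∂V₁/∂r − ∂V₃/∂p = 6*p*q - 10*p*r + 3*q
(∇×V)₃ = ∂V₂/∂p − ∂V₁/∂q = -6*p*r - 2*p + 2*r
∇×V = (-5*p + 8*r, 6*p*q - 10*p*r + 3*q, -6*p*r - 2*p + 2*r)
At (1, -3, 2): (11, -47, -10).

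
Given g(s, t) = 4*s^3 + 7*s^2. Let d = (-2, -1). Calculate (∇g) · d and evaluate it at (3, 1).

-300

∂g/∂s = 12*s^2 + 14*s
∂g/∂t = 0
∇g at (3, 1) = (150, 0)
∇g · d = (150)(-2) + (0)(-1) = -300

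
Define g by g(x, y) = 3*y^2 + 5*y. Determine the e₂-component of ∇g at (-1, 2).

(∇g)_2 = ∂g/∂y = 6*y + 5
At (-1, 2): 17.

17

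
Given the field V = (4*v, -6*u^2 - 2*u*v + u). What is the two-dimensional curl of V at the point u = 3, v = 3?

-45

∂V₂/∂u = -12*u - 2*v + 1
∂V₁/∂v = 4
Scalar curl = -12*u - 2*v - 3
At (3, 3): -45.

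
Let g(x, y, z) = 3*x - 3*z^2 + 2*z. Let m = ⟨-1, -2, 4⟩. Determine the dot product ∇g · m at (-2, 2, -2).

∂g/∂x = 3
∂g/∂y = 0
∂g/∂z = -6*z + 2
∇g at (-2, 2, -2) = (3, 0, 14)
∇g · m = (3)(-1) + (0)(-2) + (14)(4) = 53

53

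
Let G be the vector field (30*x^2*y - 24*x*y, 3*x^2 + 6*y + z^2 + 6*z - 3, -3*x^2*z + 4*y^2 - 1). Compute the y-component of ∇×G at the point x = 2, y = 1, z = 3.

(∇×G)_2 = ∂G₁/∂z − ∂G₃/∂x
= 0 − (-6*x*z)
= 6*x*z
At (2, 1, 3): 36.

36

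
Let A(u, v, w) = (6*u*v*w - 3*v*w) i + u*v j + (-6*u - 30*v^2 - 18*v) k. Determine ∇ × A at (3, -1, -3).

(∇×A)₁ = ∂A₃/∂v − ∂A₂/∂w = -60*v - 18
(∇×A)₂ = ∂A₁/∂w − ∂A₃/∂u = 6*u*v - 3*v + 6
(∇×A)₃ = ∂A₂/∂u − ∂A₁/∂v = -6*u*w + v + 3*w
∇×A = (-60*v - 18, 6*u*v - 3*v + 6, -6*u*w + v + 3*w)
At (3, -1, -3): (42, -9, 44).

(42, -9, 44)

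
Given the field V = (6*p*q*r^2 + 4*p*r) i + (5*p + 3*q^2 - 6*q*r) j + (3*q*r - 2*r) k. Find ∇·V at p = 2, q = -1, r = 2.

-39

∂V₁/∂p = 6*q*r^2 + 4*r
∂V₂/∂q = 6*q - 6*r
∂V₃/∂r = 3*q - 2
∇·V = 6*q*r^2 + 9*q - 2*r - 2
At (2, -1, 2): -39.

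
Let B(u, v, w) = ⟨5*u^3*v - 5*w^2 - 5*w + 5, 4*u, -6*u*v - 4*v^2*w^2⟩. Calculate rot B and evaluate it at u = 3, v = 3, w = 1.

(∇×B)₁ = ∂B₃/∂v − ∂B₂/∂w = -6*u - 8*v*w^2
(∇×B)₂ = ∂B₁/∂w − ∂B₃/∂u = 6*v - 10*w - 5
(∇×B)₃ = ∂B₂/∂u − ∂B₁/∂v = -5*u^3 + 4
∇×B = (-6*u - 8*v*w^2, 6*v - 10*w - 5, -5*u^3 + 4)
At (3, 3, 1): (-42, 3, -131).

(-42, 3, -131)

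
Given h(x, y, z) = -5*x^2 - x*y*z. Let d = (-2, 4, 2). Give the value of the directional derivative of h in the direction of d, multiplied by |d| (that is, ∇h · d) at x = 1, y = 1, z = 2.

∂h/∂x = -10*x - y*z
∂h/∂y = -x*z
∂h/∂z = -x*y
∇h at (1, 1, 2) = (-12, -2, -1)
∇h · d = (-12)(-2) + (-2)(4) + (-1)(2) = 14

14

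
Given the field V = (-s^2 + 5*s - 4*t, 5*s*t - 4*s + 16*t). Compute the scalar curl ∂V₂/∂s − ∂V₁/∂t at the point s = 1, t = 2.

∂V₂/∂s = 5*t - 4
∂V₁/∂t = -4
Scalar curl = 5*t
At (1, 2): 10.

10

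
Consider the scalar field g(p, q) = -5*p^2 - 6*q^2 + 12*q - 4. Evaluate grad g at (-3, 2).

(30, -12)

∂g/∂p = -10*p
∂g/∂q = -12*q + 12
∇g = (-10*p, -12*q + 12)
At (-3, 2): (30, -12).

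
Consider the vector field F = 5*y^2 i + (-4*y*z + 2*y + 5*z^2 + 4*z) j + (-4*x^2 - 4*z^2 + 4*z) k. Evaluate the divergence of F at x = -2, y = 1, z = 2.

-18

∂F₁/∂x = 0
∂F₂/∂y = -4*z + 2
∂F₃/∂z = -8*z + 4
∇·F = -12*z + 6
At (-2, 1, 2): -18.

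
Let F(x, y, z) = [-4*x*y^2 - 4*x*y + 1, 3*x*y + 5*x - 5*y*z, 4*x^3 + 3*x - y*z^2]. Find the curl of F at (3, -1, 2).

(∇×F)₁ = ∂F₃/∂y − ∂F₂/∂z = 5*y - z^2
(∇×F)₂ = ∂F₁/∂z − ∂F₃/∂x = -12*x^2 - 3
(∇×F)₃ = ∂F₂/∂x − ∂F₁/∂y = 8*x*y + 4*x + 3*y + 5
∇×F = (5*y - z^2, -12*x^2 - 3, 8*x*y + 4*x + 3*y + 5)
At (3, -1, 2): (-9, -111, -10).

(-9, -111, -10)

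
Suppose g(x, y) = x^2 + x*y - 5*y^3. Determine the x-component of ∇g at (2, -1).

3

(∇g)_1 = ∂g/∂x = 2*x + y
At (2, -1): 3.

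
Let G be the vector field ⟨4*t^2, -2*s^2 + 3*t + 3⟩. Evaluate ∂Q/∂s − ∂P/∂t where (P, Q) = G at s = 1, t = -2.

12

∂G₂/∂s = -4*s
∂G₁/∂t = 8*t
Scalar curl = -4*s - 8*t
At (1, -2): 12.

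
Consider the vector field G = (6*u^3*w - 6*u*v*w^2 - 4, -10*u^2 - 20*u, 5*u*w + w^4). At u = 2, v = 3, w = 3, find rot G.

(0, -183, 48)

(∇×G)₁ = ∂G₃/∂v − ∂G₂/∂w = 0
(∇×G)₂ = ∂G₁/∂w − ∂G₃/∂u = 6*u^3 - 12*u*v*w - 5*w
(∇×G)₃ = ∂G₂/∂u − ∂G₁/∂v = 6*u*w^2 - 20*u - 20
∇×G = (0, 6*u^3 - 12*u*v*w - 5*w, 6*u*w^2 - 20*u - 20)
At (2, 3, 3): (0, -183, 48).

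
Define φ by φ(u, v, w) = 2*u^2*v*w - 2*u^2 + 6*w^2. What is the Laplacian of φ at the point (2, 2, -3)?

∂²φ/∂u² = 4*(v*w - 1)
∂²φ/∂v² = 0
∂²φ/∂w² = 12
∇²φ = 4*v*w + 8
At (2, 2, -3): -16.

-16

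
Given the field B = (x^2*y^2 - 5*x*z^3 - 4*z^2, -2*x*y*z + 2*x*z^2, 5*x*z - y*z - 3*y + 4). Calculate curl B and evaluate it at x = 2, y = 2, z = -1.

(14, -17, -10)

(∇×B)₁ = ∂B₃/∂y − ∂B₂/∂z = 2*x*y - 4*x*z - z - 3
(∇×B)₂ = ∂B₁/∂z − ∂B₃/∂x = -15*x*z^2 - 13*z
(∇×B)₃ = ∂B₂/∂x − ∂B₁/∂y = -2*x^2*y - 2*y*z + 2*z^2
∇×B = (2*x*y - 4*x*z - z - 3, -15*x*z^2 - 13*z, -2*x^2*y - 2*y*z + 2*z^2)
At (2, 2, -1): (14, -17, -10).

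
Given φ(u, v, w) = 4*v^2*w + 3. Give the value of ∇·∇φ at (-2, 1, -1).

∂²φ/∂u² = 0
∂²φ/∂v² = 8*w
∂²φ/∂w² = 0
∇²φ = 8*w
At (-2, 1, -1): -8.

-8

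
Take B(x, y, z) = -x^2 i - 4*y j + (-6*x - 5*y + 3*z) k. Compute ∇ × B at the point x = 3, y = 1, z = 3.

(∇×B)₁ = ∂B₃/∂y − ∂B₂/∂z = -5
(∇×B)₂ = ∂B₁/∂z − ∂B₃/∂x = 6
(∇×B)₃ = ∂B₂/∂x − ∂B₁/∂y = 0
∇×B = (-5, 6, 0)
At (3, 1, 3): (-5, 6, 0).

(-5, 6, 0)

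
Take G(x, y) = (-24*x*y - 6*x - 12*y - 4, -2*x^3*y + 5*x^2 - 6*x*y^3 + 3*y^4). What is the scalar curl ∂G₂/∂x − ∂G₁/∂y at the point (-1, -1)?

-10

∂G₂/∂x = -6*x^2*y + 10*x - 6*y^3
∂G₁/∂y = -24*x - 12
Scalar curl = -6*x^2*y + 34*x - 6*y^3 + 12
At (-1, -1): -10.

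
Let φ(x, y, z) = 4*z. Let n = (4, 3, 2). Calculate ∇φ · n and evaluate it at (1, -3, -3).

∂φ/∂x = 0
∂φ/∂y = 0
∂φ/∂z = 4
∇φ at (1, -3, -3) = (0, 0, 4)
∇φ · n = (0)(4) + (0)(3) + (4)(2) = 8

8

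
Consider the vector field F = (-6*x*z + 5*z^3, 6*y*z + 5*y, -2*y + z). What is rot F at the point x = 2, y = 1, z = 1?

(∇×F)₁ = ∂F₃/∂y − ∂F₂/∂z = -6*y - 2
(∇×F)₂ = ∂F₁/∂z − ∂F₃/∂x = -6*x + 15*z^2
(∇×F)₃ = ∂F₂/∂x − ∂F₁/∂y = 0
∇×F = (-6*y - 2, -6*x + 15*z^2, 0)
At (2, 1, 1): (-8, 3, 0).

(-8, 3, 0)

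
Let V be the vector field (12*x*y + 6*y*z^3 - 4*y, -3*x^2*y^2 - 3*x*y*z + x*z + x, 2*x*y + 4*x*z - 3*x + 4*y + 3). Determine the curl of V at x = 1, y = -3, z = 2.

(-4, -215, -89)

(∇×V)₁ = ∂V₃/∂y − ∂V₂/∂z = 3*x*y + x + 4
(∇×V)₂ = ∂V₁/∂z − ∂V₃/∂x = 18*y*z^2 - 2*y - 4*z + 3
(∇×V)₃ = ∂V₂/∂x − ∂V₁/∂y = -6*x*y^2 - 12*x - 3*y*z - 6*z^3 + z + 5
∇×V = (3*x*y + x + 4, 18*y*z^2 - 2*y - 4*z + 3, -6*x*y^2 - 12*x - 3*y*z - 6*z^3 + z + 5)
At (1, -3, 2): (-4, -215, -89).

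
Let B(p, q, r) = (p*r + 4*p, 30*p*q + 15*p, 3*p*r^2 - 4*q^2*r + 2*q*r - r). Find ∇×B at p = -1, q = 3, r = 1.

(-22, -4, 105)

(∇×B)₁ = ∂B₃/∂q − ∂B₂/∂r = -8*q*r + 2*r
(∇×B)₂ = ∂B₁/∂r − ∂B₃/∂p = p - 3*r^2
(∇×B)₃ = ∂B₂/∂p − ∂B₁/∂q = 30*q + 15
∇×B = (-8*q*r + 2*r, p - 3*r^2, 30*q + 15)
At (-1, 3, 1): (-22, -4, 105).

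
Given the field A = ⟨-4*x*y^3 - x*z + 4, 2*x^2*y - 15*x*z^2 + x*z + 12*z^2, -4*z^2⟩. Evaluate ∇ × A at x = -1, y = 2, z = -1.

(∇×A)₁ = ∂A₃/∂y − ∂A₂/∂z = 30*x*z - x - 24*z
(∇×A)₂ = ∂A₁/∂z − ∂A₃/∂x = -x
(∇×A)₃ = ∂A₂/∂x − ∂A₁/∂y = 12*x*y^2 + 4*x*y - 15*z^2 + z
∇×A = (30*x*z - x - 24*z, -x, 12*x*y^2 + 4*x*y - 15*z^2 + z)
At (-1, 2, -1): (55, 1, -72).

(55, 1, -72)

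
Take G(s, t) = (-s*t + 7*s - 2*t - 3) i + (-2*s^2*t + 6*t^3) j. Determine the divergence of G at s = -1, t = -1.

24

∂G₁/∂s = -t + 7
∂G₂/∂t = -2*s^2 + 18*t^2
∇·G = -2*s^2 + 18*t^2 - t + 7
At (-1, -1): 24.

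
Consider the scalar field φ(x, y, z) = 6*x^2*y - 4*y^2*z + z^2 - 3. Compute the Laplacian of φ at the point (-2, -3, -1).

∂²φ/∂x² = 12*y
∂²φ/∂y² = -8*z
∂²φ/∂z² = 2
∇²φ = 12*y - 8*z + 2
At (-2, -3, -1): -26.

-26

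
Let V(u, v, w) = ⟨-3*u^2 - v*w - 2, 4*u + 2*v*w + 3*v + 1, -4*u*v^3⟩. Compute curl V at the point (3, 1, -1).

(-38, 3, 3)

(∇×V)₁ = ∂V₃/∂v − ∂V₂/∂w = -12*u*v^2 - 2*v
(∇×V)₂ = ∂V₁/∂w − ∂V₃/∂u = 4*v^3 - v
(∇×V)₃ = ∂V₂/∂u − ∂V₁/∂v = w + 4
∇×V = (-12*u*v^2 - 2*v, 4*v^3 - v, w + 4)
At (3, 1, -1): (-38, 3, 3).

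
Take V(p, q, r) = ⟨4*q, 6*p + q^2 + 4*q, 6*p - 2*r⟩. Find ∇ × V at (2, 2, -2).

(∇×V)₁ = ∂V₃/∂q − ∂V₂/∂r = 0
(∇×V)₂ = ∂V₁/∂r − ∂V₃/∂p = -6
(∇×V)₃ = ∂V₂/∂p − ∂V₁/∂q = 2
∇×V = (0, -6, 2)
At (2, 2, -2): (0, -6, 2).

(0, -6, 2)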